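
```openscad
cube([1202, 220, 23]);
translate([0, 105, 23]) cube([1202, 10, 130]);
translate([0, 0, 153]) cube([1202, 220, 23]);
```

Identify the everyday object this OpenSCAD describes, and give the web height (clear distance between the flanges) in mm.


An I-beam. The web height is 130 mm.

Two wide flanges with a thin centred web — an I-beam. Overall 176 mm minus two 23 mm flanges gives a web of 176 − 2·23 = 130 mm.


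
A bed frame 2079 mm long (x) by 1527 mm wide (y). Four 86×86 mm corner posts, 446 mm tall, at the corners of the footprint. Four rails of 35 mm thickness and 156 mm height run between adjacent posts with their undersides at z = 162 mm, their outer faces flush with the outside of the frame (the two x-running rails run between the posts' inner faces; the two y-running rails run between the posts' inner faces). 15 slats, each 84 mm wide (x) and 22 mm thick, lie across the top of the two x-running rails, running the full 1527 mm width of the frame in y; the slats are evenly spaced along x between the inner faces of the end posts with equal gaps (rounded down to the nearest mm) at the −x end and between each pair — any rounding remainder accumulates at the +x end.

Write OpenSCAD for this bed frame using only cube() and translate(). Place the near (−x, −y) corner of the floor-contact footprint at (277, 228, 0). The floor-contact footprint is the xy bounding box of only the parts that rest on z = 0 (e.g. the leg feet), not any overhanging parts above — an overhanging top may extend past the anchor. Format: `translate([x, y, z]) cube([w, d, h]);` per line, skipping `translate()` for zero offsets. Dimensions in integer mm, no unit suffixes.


translate([277, 228, 0]) cube([86, 86, 446]);
translate([277, 1669, 0]) cube([86, 86, 446]);
translate([2270, 228, 0]) cube([86, 86, 446]);
translate([2270, 1669, 0]) cube([86, 86, 446]);
translate([363, 228, 162]) cube([1907, 35, 156]);
translate([363, 1720, 162]) cube([1907, 35, 156]);
translate([277, 314, 162]) cube([35, 1355, 156]);
translate([2321, 314, 162]) cube([35, 1355, 156]);
translate([403, 228, 318]) cube([84, 1527, 22]);
translate([527, 228, 318]) cube([84, 1527, 22]);
translate([651, 228, 318]) cube([84, 1527, 22]);
translate([775, 228, 318]) cube([84, 1527, 22]);
translate([899, 228, 318]) cube([84, 1527, 22]);
translate([1023, 228, 318]) cube([84, 1527, 22]);
translate([1147, 228, 318]) cube([84, 1527, 22]);
translate([1271, 228, 318]) cube([84, 1527, 22]);
translate([1395, 228, 318]) cube([84, 1527, 22]);
translate([1519, 228, 318]) cube([84, 1527, 22]);
translate([1643, 228, 318]) cube([84, 1527, 22]);
translate([1767, 228, 318]) cube([84, 1527, 22]);
translate([1891, 228, 318]) cube([84, 1527, 22]);
translate([2015, 228, 318]) cube([84, 1527, 22]);
translate([2139, 228, 318]) cube([84, 1527, 22]);


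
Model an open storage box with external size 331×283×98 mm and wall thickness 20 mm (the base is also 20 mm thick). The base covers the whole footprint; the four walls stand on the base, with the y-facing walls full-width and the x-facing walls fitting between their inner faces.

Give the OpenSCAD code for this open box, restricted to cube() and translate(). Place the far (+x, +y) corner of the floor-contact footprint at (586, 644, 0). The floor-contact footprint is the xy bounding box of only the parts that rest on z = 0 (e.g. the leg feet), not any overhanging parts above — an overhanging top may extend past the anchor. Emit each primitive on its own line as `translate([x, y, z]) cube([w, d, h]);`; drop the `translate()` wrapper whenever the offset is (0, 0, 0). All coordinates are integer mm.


translate([255, 361, 0]) cube([331, 283, 20]);
translate([255, 361, 20]) cube([331, 20, 78]);
translate([255, 624, 20]) cube([331, 20, 78]);
translate([255, 381, 20]) cube([20, 243, 78]);
translate([566, 381, 20]) cube([20, 243, 78]);


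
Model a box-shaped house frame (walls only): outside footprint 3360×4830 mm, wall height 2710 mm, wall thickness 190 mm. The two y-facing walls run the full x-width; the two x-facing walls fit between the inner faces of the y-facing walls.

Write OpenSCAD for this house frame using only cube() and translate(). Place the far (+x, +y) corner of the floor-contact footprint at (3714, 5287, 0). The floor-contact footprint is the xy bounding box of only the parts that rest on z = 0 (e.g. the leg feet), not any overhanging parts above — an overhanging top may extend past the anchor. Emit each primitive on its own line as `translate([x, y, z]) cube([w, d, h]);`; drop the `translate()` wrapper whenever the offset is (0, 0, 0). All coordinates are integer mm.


translate([354, 457, 0]) cube([3360, 190, 2710]);
translate([354, 5097, 0]) cube([3360, 190, 2710]);
translate([354, 647, 0]) cube([190, 4450, 2710]);
translate([3524, 647, 0]) cube([190, 4450, 2710]);


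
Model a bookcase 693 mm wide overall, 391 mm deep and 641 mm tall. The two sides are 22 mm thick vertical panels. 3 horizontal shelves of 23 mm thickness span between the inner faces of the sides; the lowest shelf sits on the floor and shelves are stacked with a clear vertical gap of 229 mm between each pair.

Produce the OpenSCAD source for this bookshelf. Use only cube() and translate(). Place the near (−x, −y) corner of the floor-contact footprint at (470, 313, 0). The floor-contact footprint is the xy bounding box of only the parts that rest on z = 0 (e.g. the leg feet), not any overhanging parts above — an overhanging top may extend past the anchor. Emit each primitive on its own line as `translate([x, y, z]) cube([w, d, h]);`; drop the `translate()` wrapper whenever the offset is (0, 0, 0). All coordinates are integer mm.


translate([470, 313, 0]) cube([22, 391, 641]);
translate([1141, 313, 0]) cube([22, 391, 641]);
translate([492, 313, 0]) cube([649, 391, 23]);
translate([492, 313, 252]) cube([649, 391, 23]);
translate([492, 313, 504]) cube([649, 391, 23]);


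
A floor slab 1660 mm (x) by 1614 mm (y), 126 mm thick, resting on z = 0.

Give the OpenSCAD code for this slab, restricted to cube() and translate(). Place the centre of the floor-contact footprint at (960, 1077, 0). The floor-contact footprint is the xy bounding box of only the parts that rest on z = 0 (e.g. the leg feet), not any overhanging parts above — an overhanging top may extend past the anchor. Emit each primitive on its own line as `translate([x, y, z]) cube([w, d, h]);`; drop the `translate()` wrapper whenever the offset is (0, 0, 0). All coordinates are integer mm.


translate([130, 270, 0]) cube([1660, 1614, 126]);


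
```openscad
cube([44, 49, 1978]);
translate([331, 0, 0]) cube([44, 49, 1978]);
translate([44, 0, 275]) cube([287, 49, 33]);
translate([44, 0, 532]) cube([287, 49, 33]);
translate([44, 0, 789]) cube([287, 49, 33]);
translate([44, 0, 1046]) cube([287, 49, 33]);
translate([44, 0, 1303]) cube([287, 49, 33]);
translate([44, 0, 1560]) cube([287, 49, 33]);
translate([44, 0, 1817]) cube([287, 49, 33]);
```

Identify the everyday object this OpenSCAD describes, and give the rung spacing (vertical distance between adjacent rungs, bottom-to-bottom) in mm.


A ladder. The rung spacing is 257 mm.

Two tall 44×49 posts with 7 short bars between them — a ladder. Adjacent rungs sit at z = 275 and z = 532, so the spacing is 532 − 275 = 257 mm.


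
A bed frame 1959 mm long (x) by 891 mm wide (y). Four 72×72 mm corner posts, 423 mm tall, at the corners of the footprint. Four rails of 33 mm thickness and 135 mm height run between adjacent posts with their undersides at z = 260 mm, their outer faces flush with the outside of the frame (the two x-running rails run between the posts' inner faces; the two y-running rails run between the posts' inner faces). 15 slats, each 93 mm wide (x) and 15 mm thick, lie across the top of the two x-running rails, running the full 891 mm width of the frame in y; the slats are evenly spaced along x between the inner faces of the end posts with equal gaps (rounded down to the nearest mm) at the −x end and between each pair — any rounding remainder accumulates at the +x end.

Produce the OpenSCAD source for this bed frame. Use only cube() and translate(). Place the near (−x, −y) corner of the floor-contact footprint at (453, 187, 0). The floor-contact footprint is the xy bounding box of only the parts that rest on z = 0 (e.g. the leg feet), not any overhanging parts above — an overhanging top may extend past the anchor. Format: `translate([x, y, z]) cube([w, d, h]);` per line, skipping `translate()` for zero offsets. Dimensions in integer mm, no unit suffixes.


translate([453, 187, 0]) cube([72, 72, 423]);
translate([453, 1006, 0]) cube([72, 72, 423]);
translate([2340, 187, 0]) cube([72, 72, 423]);
translate([2340, 1006, 0]) cube([72, 72, 423]);
translate([525, 187, 260]) cube([1815, 33, 135]);
translate([525, 1045, 260]) cube([1815, 33, 135]);
translate([453, 259, 260]) cube([33, 747, 135]);
translate([2379, 259, 260]) cube([33, 747, 135]);
translate([551, 187, 395]) cube([93, 891, 15]);
translate([670, 187, 395]) cube([93, 891, 15]);
translate([789, 187, 395]) cube([93, 891, 15]);
translate([908, 187, 395]) cube([93, 891, 15]);
translate([1027, 187, 395]) cube([93, 891, 15]);
translate([1146, 187, 395]) cube([93, 891, 15]);
translate([1265, 187, 395]) cube([93, 891, 15]);
translate([1384, 187, 395]) cube([93, 891, 15]);
translate([1503, 187, 395]) cube([93, 891, 15]);
translate([1622, 187, 395]) cube([93, 891, 15]);
translate([1741, 187, 395]) cube([93, 891, 15]);
translate([1860, 187, 395]) cube([93, 891, 15]);
translate([1979, 187, 395]) cube([93, 891, 15]);
translate([2098, 187, 395]) cube([93, 891, 15]);
translate([2217, 187, 395]) cube([93, 891, 15]);


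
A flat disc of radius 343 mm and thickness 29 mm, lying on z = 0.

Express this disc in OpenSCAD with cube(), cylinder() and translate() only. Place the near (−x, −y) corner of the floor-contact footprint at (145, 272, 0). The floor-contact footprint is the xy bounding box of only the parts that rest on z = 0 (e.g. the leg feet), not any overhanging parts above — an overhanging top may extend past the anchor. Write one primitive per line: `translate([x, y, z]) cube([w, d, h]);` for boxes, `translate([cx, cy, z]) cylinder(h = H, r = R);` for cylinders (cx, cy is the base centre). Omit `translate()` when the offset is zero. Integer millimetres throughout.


translate([488, 615, 0]) cylinder(h = 29, r = 343);


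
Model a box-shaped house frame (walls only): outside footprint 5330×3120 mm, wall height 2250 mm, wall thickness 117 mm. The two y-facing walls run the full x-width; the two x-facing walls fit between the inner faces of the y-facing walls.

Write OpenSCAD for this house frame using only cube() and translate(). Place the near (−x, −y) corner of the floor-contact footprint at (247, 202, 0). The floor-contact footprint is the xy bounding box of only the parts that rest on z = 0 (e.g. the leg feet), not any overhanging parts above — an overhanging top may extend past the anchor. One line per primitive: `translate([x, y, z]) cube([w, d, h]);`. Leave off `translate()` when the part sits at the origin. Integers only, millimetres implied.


translate([247, 202, 0]) cube([5330, 117, 2250]);
translate([247, 3205, 0]) cube([5330, 117, 2250]);
translate([247, 319, 0]) cube([117, 2886, 2250]);
translate([5460, 319, 0]) cube([117, 2886, 2250]);


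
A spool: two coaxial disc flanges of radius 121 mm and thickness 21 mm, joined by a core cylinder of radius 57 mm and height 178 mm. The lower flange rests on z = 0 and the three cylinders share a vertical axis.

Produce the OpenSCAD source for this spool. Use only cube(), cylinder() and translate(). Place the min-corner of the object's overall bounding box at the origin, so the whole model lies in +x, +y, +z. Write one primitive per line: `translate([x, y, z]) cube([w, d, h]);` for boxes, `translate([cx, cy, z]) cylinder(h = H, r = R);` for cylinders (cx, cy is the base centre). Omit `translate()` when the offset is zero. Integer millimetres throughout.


translate([121, 121, 0]) cylinder(h = 21, r = 121);
translate([121, 121, 21]) cylinder(h = 178, r = 57);
translate([121, 121, 199]) cylinder(h = 21, r = 121);


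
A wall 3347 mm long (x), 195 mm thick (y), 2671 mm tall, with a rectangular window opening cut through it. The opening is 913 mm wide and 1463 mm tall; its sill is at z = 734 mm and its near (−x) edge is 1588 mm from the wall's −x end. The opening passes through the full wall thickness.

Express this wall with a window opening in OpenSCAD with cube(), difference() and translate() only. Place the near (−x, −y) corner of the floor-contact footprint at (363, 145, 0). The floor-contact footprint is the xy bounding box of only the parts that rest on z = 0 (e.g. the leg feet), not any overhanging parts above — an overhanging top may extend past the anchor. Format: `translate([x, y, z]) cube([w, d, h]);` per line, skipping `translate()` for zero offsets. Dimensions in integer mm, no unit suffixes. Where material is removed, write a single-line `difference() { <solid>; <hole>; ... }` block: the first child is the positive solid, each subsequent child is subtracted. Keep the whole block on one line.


difference() { translate([363, 145, 0]) cube([3347, 195, 2671]); translate([1951, 145, 734]) cube([913, 195, 1463]); }


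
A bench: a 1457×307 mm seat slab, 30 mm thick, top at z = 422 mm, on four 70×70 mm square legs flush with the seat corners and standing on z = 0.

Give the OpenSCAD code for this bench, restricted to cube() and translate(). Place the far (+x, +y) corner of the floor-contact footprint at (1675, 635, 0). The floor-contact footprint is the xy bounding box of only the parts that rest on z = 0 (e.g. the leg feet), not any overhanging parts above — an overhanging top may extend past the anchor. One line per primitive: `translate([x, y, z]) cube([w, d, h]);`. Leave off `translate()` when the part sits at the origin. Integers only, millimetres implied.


translate([218, 328, 392]) cube([1457, 307, 30]);
translate([218, 328, 0]) cube([70, 70, 392]);
translate([218, 565, 0]) cube([70, 70, 392]);
translate([1605, 328, 0]) cube([70, 70, 392]);
translate([1605, 565, 0]) cube([70, 70, 392]);


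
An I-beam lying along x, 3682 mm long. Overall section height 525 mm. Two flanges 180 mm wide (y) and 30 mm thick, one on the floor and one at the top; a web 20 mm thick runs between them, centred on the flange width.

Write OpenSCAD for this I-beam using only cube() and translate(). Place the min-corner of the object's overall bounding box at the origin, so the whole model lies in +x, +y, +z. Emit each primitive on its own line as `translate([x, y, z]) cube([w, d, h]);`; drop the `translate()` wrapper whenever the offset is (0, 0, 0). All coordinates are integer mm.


cube([3682, 180, 30]);
translate([0, 80, 30]) cube([3682, 20, 465]);
translate([0, 0, 495]) cube([3682, 180, 30]);


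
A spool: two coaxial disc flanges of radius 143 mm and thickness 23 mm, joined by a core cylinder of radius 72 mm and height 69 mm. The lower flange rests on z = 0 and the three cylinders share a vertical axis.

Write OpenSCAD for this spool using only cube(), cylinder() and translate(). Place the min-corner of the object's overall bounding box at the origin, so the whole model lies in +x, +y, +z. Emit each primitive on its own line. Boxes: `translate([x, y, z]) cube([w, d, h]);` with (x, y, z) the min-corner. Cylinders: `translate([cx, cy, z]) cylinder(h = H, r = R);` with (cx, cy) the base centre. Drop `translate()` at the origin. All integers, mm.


translate([143, 143, 0]) cylinder(h = 23, r = 143);
translate([143, 143, 23]) cylinder(h = 69, r = 72);
translate([143, 143, 92]) cylinder(h = 23, r = 143);


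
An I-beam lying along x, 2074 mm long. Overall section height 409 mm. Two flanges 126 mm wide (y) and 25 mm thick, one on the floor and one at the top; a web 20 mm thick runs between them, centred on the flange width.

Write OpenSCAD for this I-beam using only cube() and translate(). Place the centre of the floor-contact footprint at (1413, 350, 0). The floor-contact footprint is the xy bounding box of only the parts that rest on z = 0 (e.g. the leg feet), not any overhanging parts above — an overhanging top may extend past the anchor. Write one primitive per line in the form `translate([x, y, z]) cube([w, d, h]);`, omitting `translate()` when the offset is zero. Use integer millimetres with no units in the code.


translate([376, 287, 0]) cube([2074, 126, 25]);
translate([376, 340, 25]) cube([2074, 20, 359]);
translate([376, 287, 384]) cube([2074, 126, 25]);


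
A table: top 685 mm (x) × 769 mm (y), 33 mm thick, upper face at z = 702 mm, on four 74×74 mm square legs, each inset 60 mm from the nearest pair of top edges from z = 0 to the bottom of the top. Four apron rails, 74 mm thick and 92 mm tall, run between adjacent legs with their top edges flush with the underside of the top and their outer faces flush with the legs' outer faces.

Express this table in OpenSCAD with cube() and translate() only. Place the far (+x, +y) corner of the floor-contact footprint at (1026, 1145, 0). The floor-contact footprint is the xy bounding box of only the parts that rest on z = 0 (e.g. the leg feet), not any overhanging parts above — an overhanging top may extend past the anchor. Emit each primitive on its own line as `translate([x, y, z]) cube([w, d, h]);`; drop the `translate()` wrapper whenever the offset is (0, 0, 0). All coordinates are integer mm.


translate([401, 436, 669]) cube([685, 769, 33]);
translate([461, 496, 0]) cube([74, 74, 669]);
translate([952, 496, 0]) cube([74, 74, 669]);
translate([461, 1071, 0]) cube([74, 74, 669]);
translate([952, 1071, 0]) cube([74, 74, 669]);
translate([535, 496, 577]) cube([417, 74, 92]);
translate([535, 1071, 577]) cube([417, 74, 92]);
translate([461, 570, 577]) cube([74, 501, 92]);
translate([952, 570, 577]) cube([74, 501, 92]);


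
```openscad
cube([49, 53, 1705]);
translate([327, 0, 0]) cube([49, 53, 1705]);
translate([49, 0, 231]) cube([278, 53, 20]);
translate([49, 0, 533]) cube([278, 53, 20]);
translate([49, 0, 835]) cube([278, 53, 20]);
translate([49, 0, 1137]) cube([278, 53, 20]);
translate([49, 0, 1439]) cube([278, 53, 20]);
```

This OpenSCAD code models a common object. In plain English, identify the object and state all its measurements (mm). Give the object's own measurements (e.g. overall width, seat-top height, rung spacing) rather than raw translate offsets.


A straight ladder. Two 49×53 mm vertical rails, 1705 mm tall, stand 376 mm apart (outside-to-outside) with their front faces coplanar on the −y side. 5 rungs, each 53 mm deep and 20 mm tall, span between the inner faces of the rails, front faces flush with the rails. The lowest rung's underside is at z = 231 mm and rungs are spaced 302 mm apart (underside to underside).


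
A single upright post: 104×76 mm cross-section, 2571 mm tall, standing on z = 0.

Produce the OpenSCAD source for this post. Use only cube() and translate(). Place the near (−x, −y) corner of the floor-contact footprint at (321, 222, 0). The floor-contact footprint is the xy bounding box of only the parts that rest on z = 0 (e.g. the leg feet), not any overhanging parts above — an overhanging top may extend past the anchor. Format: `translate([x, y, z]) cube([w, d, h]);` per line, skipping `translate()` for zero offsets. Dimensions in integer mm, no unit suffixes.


translate([321, 222, 0]) cube([104, 76, 2571]);


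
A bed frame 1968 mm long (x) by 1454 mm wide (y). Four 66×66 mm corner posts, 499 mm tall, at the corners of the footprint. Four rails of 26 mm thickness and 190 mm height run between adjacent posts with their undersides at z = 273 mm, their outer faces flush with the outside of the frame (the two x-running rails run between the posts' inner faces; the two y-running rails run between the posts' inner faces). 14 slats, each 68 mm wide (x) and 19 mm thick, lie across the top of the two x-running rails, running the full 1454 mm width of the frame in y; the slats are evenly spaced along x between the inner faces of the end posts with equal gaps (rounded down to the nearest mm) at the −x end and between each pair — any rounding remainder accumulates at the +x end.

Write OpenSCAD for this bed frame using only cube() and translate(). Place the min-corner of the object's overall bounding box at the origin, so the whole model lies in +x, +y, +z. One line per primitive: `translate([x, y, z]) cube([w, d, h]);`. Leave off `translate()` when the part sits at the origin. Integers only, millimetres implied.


// slat z = rail_z + rail_h = 273 + 190 = 463
// slat gap = ⌊(1836 − 14·68) / 15⌋ = 58
cube([66, 66, 499]);
translate([0, 1388, 0]) cube([66, 66, 499]);
translate([1902, 0, 0]) cube([66, 66, 499]);
translate([1902, 1388, 0]) cube([66, 66, 499]);
translate([66, 0, 273]) cube([1836, 26, 190]);
translate([66, 1428, 273]) cube([1836, 26, 190]);
translate([0, 66, 273]) cube([26, 1322, 190]);
translate([1942, 66, 273]) cube([26, 1322, 190]);
translate([124, 0, 463]) cube([68, 1454, 19]);
translate([250, 0, 463]) cube([68, 1454, 19]);
translate([376, 0, 463]) cube([68, 1454, 19]);
translate([502, 0, 463]) cube([68, 1454, 19]);
translate([628, 0, 463]) cube([68, 1454, 19]);
translate([754, 0, 463]) cube([68, 1454, 19]);
translate([880, 0, 463]) cube([68, 1454, 19]);
translate([1006, 0, 463]) cube([68, 1454, 19]);
translate([1132, 0, 463]) cube([68, 1454, 19]);
translate([1258, 0, 463]) cube([68, 1454, 19]);
translate([1384, 0, 463]) cube([68, 1454, 19]);
translate([1510, 0, 463]) cube([68, 1454, 19]);
translate([1636, 0, 463]) cube([68, 1454, 19]);
translate([1762, 0, 463]) cube([68, 1454, 19]);


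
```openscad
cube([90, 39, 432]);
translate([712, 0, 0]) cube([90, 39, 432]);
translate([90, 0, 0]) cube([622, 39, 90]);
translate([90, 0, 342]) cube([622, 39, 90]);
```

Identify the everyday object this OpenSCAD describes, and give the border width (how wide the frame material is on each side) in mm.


A picture frame. The border width is 90 mm.

Four thin pieces enclosing a rectangular opening — a picture frame. The two full-height stiles are 432 mm tall; the top rail sits at z = 342 and is 90 mm tall, so the border above the opening is 432 − 342 = 90 mm, matching the stile x-width.


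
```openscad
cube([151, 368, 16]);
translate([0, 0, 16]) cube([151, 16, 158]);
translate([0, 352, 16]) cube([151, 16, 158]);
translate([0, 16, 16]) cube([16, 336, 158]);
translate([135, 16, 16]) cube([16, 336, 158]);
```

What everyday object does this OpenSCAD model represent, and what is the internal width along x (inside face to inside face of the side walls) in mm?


An open box. The internal width is 119 mm.

A 151×368 base slab with four walls standing on it — an open box. The base is 151 mm wide and the walls are 16 mm thick, so the internal width is 151 − 2 × 16 = 119 mm.


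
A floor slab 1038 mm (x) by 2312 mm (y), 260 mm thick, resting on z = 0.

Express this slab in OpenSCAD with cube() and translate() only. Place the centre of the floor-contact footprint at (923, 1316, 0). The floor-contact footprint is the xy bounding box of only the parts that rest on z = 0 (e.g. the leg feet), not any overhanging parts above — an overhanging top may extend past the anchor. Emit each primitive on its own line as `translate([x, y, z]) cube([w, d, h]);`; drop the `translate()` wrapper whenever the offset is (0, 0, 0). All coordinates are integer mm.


translate([404, 160, 0]) cube([1038, 2312, 260]);


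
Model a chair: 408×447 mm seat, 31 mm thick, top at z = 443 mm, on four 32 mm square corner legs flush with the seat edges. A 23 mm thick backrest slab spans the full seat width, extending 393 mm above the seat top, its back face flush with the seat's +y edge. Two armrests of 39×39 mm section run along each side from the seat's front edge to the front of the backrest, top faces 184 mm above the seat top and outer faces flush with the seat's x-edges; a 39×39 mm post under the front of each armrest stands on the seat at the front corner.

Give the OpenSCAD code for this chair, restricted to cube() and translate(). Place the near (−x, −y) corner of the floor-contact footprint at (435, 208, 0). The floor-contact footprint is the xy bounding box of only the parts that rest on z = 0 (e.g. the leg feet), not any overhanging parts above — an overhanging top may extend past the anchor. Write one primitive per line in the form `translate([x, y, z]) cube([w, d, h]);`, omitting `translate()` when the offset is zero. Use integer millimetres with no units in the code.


// leg_h = 443 - 31 = 412
// arm post h = 184 - 39 = 145
translate([435, 208, 412]) cube([408, 447, 31]);
translate([435, 208, 0]) cube([32, 32, 412]);
translate([811, 208, 0]) cube([32, 32, 412]);
translate([435, 623, 0]) cube([32, 32, 412]);
translate([811, 623, 0]) cube([32, 32, 412]);
translate([435, 632, 443]) cube([408, 23, 393]);
translate([435, 208, 588]) cube([39, 424, 39]);
translate([804, 208, 588]) cube([39, 424, 39]);
translate([435, 208, 443]) cube([39, 39, 145]);
translate([804, 208, 443]) cube([39, 39, 145]);


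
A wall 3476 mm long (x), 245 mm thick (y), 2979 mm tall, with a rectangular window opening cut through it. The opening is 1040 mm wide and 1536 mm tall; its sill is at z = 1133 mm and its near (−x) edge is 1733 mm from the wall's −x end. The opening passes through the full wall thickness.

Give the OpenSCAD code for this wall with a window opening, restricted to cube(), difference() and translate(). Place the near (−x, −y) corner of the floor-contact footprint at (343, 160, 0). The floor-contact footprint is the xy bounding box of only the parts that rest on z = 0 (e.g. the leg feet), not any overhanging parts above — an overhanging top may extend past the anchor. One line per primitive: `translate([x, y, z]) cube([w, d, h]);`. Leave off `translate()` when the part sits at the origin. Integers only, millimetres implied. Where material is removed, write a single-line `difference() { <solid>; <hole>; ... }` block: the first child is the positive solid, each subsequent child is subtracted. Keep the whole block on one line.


difference() { translate([343, 160, 0]) cube([3476, 245, 2979]); translate([2076, 160, 1133]) cube([1040, 245, 1536]); }


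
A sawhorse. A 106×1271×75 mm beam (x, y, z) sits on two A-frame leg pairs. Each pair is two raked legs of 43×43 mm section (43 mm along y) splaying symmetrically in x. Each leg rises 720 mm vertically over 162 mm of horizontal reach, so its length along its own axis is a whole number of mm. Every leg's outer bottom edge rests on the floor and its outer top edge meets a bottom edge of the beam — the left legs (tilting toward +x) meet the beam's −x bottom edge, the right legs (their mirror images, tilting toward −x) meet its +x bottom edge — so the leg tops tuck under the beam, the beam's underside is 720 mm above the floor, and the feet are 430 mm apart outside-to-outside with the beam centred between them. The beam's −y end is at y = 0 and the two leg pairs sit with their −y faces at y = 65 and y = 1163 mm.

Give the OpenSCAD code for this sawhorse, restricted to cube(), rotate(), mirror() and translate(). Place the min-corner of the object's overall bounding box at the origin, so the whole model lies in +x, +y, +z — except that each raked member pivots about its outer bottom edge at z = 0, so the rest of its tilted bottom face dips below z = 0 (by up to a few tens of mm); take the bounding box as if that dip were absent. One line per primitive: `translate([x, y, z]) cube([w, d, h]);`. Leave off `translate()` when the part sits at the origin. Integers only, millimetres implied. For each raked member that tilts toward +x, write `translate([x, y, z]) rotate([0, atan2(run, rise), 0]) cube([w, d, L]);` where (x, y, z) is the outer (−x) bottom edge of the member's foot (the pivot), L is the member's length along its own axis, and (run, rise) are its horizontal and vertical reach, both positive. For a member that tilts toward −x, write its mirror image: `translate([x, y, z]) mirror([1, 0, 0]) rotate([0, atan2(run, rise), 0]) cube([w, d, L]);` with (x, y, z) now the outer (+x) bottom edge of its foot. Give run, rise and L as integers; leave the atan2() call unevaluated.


translate([162, 0, 720]) cube([106, 1271, 75]);
translate([0, 65, 0]) rotate([0, atan2(162, 720), 0]) cube([43, 43, 738]);
translate([430, 65, 0]) mirror([1, 0, 0]) rotate([0, atan2(162, 720), 0]) cube([43, 43, 738]);
translate([0, 1163, 0]) rotate([0, atan2(162, 720), 0]) cube([43, 43, 738]);
translate([430, 1163, 0]) mirror([1, 0, 0]) rotate([0, atan2(162, 720), 0]) cube([43, 43, 738]);


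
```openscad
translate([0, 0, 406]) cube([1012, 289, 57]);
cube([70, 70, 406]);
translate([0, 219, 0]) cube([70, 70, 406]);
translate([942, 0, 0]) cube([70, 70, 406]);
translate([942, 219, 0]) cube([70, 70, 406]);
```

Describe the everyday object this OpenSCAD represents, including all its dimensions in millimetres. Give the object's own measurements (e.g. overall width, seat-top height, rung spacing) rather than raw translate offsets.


A long wooden bench with a 1012 mm (x) × 289 mm (y) seat, 57 mm thick, its top surface 463 mm above the floor. Four 70 mm square legs at the seat corners, flush with the edges, run from z = 0 to the seat underside.


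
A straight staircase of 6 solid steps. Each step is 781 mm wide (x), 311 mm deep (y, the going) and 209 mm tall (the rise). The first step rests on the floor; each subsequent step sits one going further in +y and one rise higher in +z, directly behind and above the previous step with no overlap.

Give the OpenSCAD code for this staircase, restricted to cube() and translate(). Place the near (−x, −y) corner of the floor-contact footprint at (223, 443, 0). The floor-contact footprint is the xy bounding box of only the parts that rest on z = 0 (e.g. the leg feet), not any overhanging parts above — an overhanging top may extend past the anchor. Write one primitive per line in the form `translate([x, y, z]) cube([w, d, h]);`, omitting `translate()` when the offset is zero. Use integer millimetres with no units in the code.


translate([223, 443, 0]) cube([781, 311, 209]);
translate([223, 754, 209]) cube([781, 311, 209]);
translate([223, 1065, 418]) cube([781, 311, 209]);
translate([223, 1376, 627]) cube([781, 311, 209]);
translate([223, 1687, 836]) cube([781, 311, 209]);
translate([223, 1998, 1045]) cube([781, 311, 209]);


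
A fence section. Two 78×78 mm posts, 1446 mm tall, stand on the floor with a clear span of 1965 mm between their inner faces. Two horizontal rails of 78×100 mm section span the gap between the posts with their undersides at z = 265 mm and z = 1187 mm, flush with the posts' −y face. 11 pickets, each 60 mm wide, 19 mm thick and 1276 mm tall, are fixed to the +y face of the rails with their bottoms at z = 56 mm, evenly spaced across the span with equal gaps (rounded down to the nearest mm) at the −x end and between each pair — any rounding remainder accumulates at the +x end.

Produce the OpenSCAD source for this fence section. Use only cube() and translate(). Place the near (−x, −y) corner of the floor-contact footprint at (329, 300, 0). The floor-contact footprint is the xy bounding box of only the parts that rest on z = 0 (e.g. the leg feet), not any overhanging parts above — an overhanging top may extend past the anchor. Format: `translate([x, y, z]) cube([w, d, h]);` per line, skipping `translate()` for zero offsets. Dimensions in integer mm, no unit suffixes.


translate([329, 300, 0]) cube([78, 78, 1446]);
translate([2372, 300, 0]) cube([78, 78, 1446]);
translate([407, 300, 265]) cube([1965, 78, 100]);
translate([407, 300, 1187]) cube([1965, 78, 100]);
translate([515, 378, 56]) cube([60, 19, 1276]);
translate([683, 378, 56]) cube([60, 19, 1276]);
translate([851, 378, 56]) cube([60, 19, 1276]);
translate([1019, 378, 56]) cube([60, 19, 1276]);
translate([1187, 378, 56]) cube([60, 19, 1276]);
translate([1355, 378, 56]) cube([60, 19, 1276]);
translate([1523, 378, 56]) cube([60, 19, 1276]);
translate([1691, 378, 56]) cube([60, 19, 1276]);
translate([1859, 378, 56]) cube([60, 19, 1276]);
translate([2027, 378, 56]) cube([60, 19, 1276]);
translate([2195, 378, 56]) cube([60, 19, 1276]);


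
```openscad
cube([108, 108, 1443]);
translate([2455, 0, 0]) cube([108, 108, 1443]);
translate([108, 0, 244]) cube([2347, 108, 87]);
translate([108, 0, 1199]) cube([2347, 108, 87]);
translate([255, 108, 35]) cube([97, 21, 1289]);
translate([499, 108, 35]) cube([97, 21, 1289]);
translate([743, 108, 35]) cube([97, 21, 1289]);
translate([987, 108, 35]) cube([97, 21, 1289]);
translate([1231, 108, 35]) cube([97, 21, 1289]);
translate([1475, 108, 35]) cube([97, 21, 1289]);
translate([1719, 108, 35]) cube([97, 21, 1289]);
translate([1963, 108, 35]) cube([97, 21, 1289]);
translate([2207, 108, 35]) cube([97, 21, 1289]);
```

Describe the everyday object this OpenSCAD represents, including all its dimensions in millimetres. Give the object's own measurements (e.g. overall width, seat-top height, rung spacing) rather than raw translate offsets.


A fence section. Two 108×108 mm posts, 1443 mm tall, stand on the floor with a clear span of 2347 mm between their inner faces. Two horizontal rails of 108×87 mm section span the gap between the posts with their undersides at z = 244 mm and z = 1199 mm, flush with the posts' −y face. 9 pickets, each 97 mm wide, 21 mm thick and 1289 mm tall, are fixed to the +y face of the rails with their bottoms at z = 35 mm, spaced across the span with a 147 mm gap after the −x post and between neighbouring pickets, with 151 mm left before the +x post.


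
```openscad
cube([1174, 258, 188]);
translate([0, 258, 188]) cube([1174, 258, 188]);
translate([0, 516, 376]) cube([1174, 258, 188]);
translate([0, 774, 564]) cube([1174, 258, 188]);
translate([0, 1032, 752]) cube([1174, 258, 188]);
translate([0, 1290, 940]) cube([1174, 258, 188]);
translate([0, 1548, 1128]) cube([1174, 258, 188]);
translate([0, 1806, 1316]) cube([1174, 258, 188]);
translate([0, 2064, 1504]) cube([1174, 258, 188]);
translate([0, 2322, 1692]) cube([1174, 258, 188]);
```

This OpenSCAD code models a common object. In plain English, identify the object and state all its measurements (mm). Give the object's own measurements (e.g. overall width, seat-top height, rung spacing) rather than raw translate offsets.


A straight staircase of 10 solid steps. Each step is 1174 mm wide (x), 258 mm deep (y, the going) and 188 mm tall (the rise). The first step rests on the floor; each subsequent step sits one going further in +y and one rise higher in +z, directly behind and above the previous step with no overlap.


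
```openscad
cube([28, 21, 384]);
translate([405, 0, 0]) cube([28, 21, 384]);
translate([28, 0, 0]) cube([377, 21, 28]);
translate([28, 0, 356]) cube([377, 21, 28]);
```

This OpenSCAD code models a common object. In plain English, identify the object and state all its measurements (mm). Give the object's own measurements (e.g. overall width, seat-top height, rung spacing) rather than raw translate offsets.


A rectangular picture frame lying in the x–z plane (depth along y). The opening is 377 mm wide (x) by 328 mm tall (z), surrounded by a border 28 mm wide on all four sides. The frame is 21 mm deep and is made of two full-height vertical stiles with two horizontal rails fitted between them.


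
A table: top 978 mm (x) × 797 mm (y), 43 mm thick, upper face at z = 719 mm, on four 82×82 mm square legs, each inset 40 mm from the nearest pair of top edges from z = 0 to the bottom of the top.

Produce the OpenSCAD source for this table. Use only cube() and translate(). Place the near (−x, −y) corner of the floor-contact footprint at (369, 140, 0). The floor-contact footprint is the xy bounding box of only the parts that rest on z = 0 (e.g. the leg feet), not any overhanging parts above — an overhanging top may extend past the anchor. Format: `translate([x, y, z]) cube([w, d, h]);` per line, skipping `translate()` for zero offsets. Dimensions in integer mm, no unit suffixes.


translate([329, 100, 676]) cube([978, 797, 43]);
translate([369, 140, 0]) cube([82, 82, 676]);
translate([1185, 140, 0]) cube([82, 82, 676]);
translate([369, 775, 0]) cube([82, 82, 676]);
translate([1185, 775, 0]) cube([82, 82, 676]);


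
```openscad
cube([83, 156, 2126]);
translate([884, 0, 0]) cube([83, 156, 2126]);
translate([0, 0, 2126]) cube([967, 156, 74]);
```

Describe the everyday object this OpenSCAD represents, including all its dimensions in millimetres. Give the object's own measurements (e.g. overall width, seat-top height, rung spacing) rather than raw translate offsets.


A door frame. The clear opening is 801 mm wide and 2126 mm high. Two 83 mm wide jambs, 156 mm deep, stand either side of the opening from the floor to the top of the opening. A 74 mm thick head sits across the top of both jambs, spanning the full outside width of the frame.


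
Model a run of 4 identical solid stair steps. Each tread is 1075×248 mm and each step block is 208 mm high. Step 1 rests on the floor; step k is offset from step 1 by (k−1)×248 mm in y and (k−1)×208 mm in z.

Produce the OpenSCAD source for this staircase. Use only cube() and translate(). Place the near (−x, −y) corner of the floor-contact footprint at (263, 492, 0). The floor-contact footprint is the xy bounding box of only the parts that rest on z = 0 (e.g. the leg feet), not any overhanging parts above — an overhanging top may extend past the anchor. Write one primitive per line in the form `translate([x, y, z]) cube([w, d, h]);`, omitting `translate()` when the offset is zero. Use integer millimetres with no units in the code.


translate([263, 492, 0]) cube([1075, 248, 208]);
translate([263, 740, 208]) cube([1075, 248, 208]);
translate([263, 988, 416]) cube([1075, 248, 208]);
translate([263, 1236, 624]) cube([1075, 248, 208]);


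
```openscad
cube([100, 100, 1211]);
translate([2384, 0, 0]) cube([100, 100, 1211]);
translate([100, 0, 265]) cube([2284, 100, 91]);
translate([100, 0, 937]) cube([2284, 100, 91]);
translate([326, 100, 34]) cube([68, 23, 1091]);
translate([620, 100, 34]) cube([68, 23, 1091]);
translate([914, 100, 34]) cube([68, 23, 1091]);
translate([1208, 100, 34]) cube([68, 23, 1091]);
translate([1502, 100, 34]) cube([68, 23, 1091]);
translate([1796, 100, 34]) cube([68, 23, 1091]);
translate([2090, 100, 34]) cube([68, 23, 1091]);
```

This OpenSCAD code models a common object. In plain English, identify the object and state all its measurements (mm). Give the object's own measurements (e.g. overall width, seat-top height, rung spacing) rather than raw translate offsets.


A fence section. Two 100×100 mm posts, 1211 mm tall, stand on the floor with a clear span of 2284 mm between their inner faces. Two horizontal rails of 100×91 mm section span the gap between the posts with their undersides at z = 265 mm and z = 937 mm, flush with the posts' −y face. 7 pickets, each 68 mm wide, 23 mm thick and 1091 mm tall, are fixed to the +y face of the rails with their bottoms at z = 34 mm, spaced across the span with a 226 mm gap after the −x post and between neighbouring pickets and before the +x post.


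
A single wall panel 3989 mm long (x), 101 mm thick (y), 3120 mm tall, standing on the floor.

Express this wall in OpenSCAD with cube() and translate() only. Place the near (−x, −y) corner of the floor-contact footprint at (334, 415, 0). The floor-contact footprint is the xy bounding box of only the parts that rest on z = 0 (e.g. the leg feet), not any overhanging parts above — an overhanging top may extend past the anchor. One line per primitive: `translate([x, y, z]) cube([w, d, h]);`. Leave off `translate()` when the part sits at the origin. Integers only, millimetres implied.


translate([334, 415, 0]) cube([3989, 101, 3120]);


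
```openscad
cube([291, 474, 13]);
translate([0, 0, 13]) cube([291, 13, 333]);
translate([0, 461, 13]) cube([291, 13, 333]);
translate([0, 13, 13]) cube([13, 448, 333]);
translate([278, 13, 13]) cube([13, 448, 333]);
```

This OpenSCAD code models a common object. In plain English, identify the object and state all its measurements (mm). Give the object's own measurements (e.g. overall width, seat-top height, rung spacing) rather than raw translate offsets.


An open-topped rectangular box: outside dimensions 291×474×346 mm, with a uniform wall and base thickness of 13 mm. The base is a full 291×474 slab on the floor; four walls sit on top of the base. The front and back walls (the −y and +y sides) span the full width; the two side walls fit between them.
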